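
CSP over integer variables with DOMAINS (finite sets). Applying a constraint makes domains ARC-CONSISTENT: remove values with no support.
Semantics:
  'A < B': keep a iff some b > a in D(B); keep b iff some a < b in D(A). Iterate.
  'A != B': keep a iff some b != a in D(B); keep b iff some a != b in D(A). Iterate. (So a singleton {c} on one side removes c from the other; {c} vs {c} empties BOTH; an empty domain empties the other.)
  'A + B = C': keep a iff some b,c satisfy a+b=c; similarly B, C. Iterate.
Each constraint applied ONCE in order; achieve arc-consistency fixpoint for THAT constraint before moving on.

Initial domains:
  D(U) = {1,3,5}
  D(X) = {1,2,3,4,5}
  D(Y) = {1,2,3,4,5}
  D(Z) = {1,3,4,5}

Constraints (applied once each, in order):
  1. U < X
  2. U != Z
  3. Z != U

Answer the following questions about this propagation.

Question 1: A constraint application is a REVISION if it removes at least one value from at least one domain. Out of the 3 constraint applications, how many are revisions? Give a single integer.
Answer: 1

Derivation:
Constraint 1 (U < X) on D(U)={1,3,5} D(X)={1,2,3,4,5}: U {1,3,5}->{1,3}; X {1,2,3,4,5}->{2,3,4,5} => REVISION
Constraint 2 (U != Z) on D(U)={1,3} D(Z)={1,3,4,5}: no change => not a revision
Constraint 3 (Z != U) on D(Z)={1,3,4,5} D(U)={1,3}: no change => not a revision
Total revisions = 1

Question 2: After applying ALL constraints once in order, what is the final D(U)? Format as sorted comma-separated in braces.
Answer: {1,3}

Derivation:
Constraint 1 (U < X) on D(U)={1,3,5} D(X)={1,2,3,4,5}: U {1,3,5}->{1,3}; X {1,2,3,4,5}->{2,3,4,5}
Constraint 2 (U != Z) on D(U)={1,3} D(Z)={1,3,4,5}: no change
Constraint 3 (Z != U) on D(Z)={1,3,4,5} D(U)={1,3}: no change
So after all 3 constraints: D(U) = {1,3}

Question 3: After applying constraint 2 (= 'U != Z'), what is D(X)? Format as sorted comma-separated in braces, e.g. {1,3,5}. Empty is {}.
Answer: {2,3,4,5}

Derivation:
Constraint 1 (U < X) on D(U)={1,3,5} D(X)={1,2,3,4,5}: U {1,3,5}->{1,3}; X {1,2,3,4,5}->{2,3,4,5}
Constraint 2 (U != Z) on D(U)={1,3} D(Z)={1,3,4,5}: no change
So after constraint 2: D(X) = {2,3,4,5}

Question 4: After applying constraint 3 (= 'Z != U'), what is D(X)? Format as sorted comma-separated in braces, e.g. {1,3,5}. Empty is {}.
Constraint 1 (U < X) on D(U)={1,3,5} D(X)={1,2,3,4,5}: U {1,3,5}->{1,3}; X {1,2,3,4,5}->{2,3,4,5}
Constraint 2 (U != Z) on D(U)={1,3} D(Z)={1,3,4,5}: no change
Constraint 3 (Z != U) on D(Z)={1,3,4,5} D(U)={1,3}: no change
So after constraint 3: D(X) = {2,3,4,5}

Answer: {2,3,4,5}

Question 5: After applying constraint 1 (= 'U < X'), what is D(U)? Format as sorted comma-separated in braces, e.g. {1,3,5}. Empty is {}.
Answer: {1,3}

Derivation:
Constraint 1 (U < X) on D(U)={1,3,5} D(X)={1,2,3,4,5}: U {1,3,5}->{1,3}; X {1,2,3,4,5}->{2,3,4,5}
So after constraint 1: D(U) = {1,3}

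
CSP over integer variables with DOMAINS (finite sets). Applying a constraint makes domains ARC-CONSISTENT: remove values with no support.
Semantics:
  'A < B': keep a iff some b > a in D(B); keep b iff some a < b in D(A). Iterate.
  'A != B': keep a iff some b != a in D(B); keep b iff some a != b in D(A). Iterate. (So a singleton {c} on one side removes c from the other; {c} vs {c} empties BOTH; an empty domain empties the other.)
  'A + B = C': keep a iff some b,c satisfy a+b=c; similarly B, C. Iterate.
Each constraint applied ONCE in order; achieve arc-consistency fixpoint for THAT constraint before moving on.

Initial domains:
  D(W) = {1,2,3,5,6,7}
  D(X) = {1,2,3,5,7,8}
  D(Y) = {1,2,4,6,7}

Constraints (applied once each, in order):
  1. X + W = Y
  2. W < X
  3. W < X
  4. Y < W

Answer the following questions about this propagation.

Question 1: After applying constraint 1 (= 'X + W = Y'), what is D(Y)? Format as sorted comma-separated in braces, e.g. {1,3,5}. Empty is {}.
Answer: {2,4,6,7}

Derivation:
Constraint 1 (X + W = Y) on D(X)={1,2,3,5,7,8} D(W)={1,2,3,5,6,7} D(Y)={1,2,4,6,7}: X {1,2,3,5,7,8}->{1,2,3,5}; W {1,2,3,5,6,7}->{1,2,3,5,6}; Y {1,2,4,6,7}->{2,4,6,7}
So after constraint 1: D(Y) = {2,4,6,7}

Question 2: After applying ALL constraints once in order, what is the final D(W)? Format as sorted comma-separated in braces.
Constraint 1 (X + W = Y) on D(X)={1,2,3,5,7,8} D(W)={1,2,3,5,6,7} D(Y)={1,2,4,6,7}: X {1,2,3,5,7,8}->{1,2,3,5}; W {1,2,3,5,6,7}->{1,2,3,5,6}; Y {1,2,4,6,7}->{2,4,6,7}
Constraint 2 (W < X) on D(W)={1,2,3,5,6} D(X)={1,2,3,5}: W {1,2,3,5,6}->{1,2,3}; X {1,2,3,5}->{2,3,5}
Constraint 3 (W < X) on D(W)={1,2,3} D(X)={2,3,5}: no change
Constraint 4 (Y < W) on D(Y)={2,4,6,7} D(W)={1,2,3}: Y {2,4,6,7}->{2}; W {1,2,3}->{3}
So after all 4 constraints: D(W) = {3}

Answer: {3}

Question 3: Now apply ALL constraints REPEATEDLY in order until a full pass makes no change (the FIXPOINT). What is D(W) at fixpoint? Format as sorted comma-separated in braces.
pass 0 (initial): D(W)={1,2,3,5,6,7}
pass 1: W {1,2,3,5,6,7}->{3}; X {1,2,3,5,7,8}->{2,3,5}; Y {1,2,4,6,7}->{2}
pass 2: W {3}->{}; X {2,3,5}->{}; Y {2}->{}
pass 3: no change
Fixpoint after 3 passes: D(W) = {}

Answer: {}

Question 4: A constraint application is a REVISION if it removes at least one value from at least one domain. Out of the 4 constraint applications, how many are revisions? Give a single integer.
Constraint 1 (X + W = Y) on D(X)={1,2,3,5,7,8} D(W)={1,2,3,5,6,7} D(Y)={1,2,4,6,7}: X {1,2,3,5,7,8}->{1,2,3,5}; W {1,2,3,5,6,7}->{1,2,3,5,6}; Y {1,2,4,6,7}->{2,4,6,7} => REVISION
Constraint 2 (W < X) on D(W)={1,2,3,5,6} D(X)={1,2,3,5}: W {1,2,3,5,6}->{1,2,3}; X {1,2,3,5}->{2,3,5} => REVISION
Constraint 3 (W < X) on D(W)={1,2,3} D(X)={2,3,5}: no change => not a revision
Constraint 4 (Y < W) on D(Y)={2,4,6,7} D(W)={1,2,3}: Y {2,4,6,7}->{2}; W {1,2,3}->{3} => REVISION
Total revisions = 3

Answer: 3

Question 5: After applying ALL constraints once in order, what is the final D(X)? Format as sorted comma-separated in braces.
Answer: {2,3,5}

Derivation:
Constraint 1 (X + W = Y) on D(X)={1,2,3,5,7,8} D(W)={1,2,3,5,6,7} D(Y)={1,2,4,6,7}: X {1,2,3,5,7,8}->{1,2,3,5}; W {1,2,3,5,6,7}->{1,2,3,5,6}; Y {1,2,4,6,7}->{2,4,6,7}
Constraint 2 (W < X) on D(W)={1,2,3,5,6} D(X)={1,2,3,5}: W {1,2,3,5,6}->{1,2,3}; X {1,2,3,5}->{2,3,5}
Constraint 3 (W < X) on D(W)={1,2,3} D(X)={2,3,5}: no change
Constraint 4 (Y < W) on D(Y)={2,4,6,7} D(W)={1,2,3}: Y {2,4,6,7}->{2}; W {1,2,3}->{3}
So after all 4 constraints: D(X) = {2,3,5}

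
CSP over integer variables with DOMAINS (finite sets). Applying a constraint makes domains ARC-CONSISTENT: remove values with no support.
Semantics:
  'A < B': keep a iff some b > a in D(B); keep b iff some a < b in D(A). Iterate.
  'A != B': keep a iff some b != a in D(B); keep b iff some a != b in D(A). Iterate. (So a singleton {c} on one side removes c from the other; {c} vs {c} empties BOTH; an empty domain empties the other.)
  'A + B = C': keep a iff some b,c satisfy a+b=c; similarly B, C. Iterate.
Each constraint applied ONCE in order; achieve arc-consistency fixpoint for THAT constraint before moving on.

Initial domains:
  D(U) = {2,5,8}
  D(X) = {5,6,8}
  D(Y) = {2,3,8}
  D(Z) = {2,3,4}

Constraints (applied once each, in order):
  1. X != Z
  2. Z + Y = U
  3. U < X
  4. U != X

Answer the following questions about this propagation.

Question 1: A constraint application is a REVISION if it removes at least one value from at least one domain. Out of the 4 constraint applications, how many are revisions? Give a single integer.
Constraint 1 (X != Z) on D(X)={5,6,8} D(Z)={2,3,4}: no change => not a revision
Constraint 2 (Z + Y = U) on D(Z)={2,3,4} D(Y)={2,3,8} D(U)={2,5,8}: Z {2,3,4}->{2,3}; Y {2,3,8}->{2,3}; U {2,5,8}->{5} => REVISION
Constraint 3 (U < X) on D(U)={5} D(X)={5,6,8}: X {5,6,8}->{6,8} => REVISION
Constraint 4 (U != X) on D(U)={5} D(X)={6,8}: no change => not a revision
Total revisions = 2

Answer: 2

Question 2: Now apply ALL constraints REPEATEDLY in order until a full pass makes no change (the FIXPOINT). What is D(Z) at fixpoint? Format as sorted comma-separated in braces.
Answer: {2,3}

Derivation:
pass 0 (initial): D(Z)={2,3,4}
pass 1: U {2,5,8}->{5}; X {5,6,8}->{6,8}; Y {2,3,8}->{2,3}; Z {2,3,4}->{2,3}
pass 2: no change
Fixpoint after 2 passes: D(Z) = {2,3}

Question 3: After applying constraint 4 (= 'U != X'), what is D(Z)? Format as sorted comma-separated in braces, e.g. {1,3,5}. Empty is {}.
Answer: {2,3}

Derivation:
Constraint 1 (X != Z) on D(X)={5,6,8} D(Z)={2,3,4}: no change
Constraint 2 (Z + Y = U) on D(Z)={2,3,4} D(Y)={2,3,8} D(U)={2,5,8}: Z {2,3,4}->{2,3}; Y {2,3,8}->{2,3}; U {2,5,8}->{5}
Constraint 3 (U < X) on D(U)={5} D(X)={5,6,8}: X {5,6,8}->{6,8}
Constraint 4 (U != X) on D(U)={5} D(X)={6,8}: no change
So after constraint 4: D(Z) = {2,3}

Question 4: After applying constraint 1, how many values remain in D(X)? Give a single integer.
Answer: 3

Derivation:
Constraint 1 (X != Z) on D(X)={5,6,8} D(Z)={2,3,4}: no change
So after constraint 1: D(X)={5,6,8}, size = 3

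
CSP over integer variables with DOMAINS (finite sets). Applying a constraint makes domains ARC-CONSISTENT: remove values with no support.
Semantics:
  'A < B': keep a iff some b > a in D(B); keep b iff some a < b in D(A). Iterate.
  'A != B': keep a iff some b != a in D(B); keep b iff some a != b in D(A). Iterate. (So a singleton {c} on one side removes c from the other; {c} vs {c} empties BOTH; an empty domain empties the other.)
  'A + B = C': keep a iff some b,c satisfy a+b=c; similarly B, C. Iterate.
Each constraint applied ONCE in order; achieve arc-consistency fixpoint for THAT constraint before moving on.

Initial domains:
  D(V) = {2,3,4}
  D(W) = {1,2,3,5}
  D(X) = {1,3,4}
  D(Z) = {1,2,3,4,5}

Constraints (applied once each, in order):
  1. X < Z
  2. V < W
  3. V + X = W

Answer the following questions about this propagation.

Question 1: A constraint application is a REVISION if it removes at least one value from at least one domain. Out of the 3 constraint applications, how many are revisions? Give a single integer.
Answer: 3

Derivation:
Constraint 1 (X < Z) on D(X)={1,3,4} D(Z)={1,2,3,4,5}: Z {1,2,3,4,5}->{2,3,4,5} => REVISION
Constraint 2 (V < W) on D(V)={2,3,4} D(W)={1,2,3,5}: W {1,2,3,5}->{3,5} => REVISION
Constraint 3 (V + X = W) on D(V)={2,3,4} D(X)={1,3,4} D(W)={3,5}: V {2,3,4}->{2,4}; X {1,3,4}->{1,3} => REVISION
Total revisions = 3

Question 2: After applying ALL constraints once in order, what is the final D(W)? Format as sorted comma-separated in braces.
Constraint 1 (X < Z) on D(X)={1,3,4} D(Z)={1,2,3,4,5}: Z {1,2,3,4,5}->{2,3,4,5}
Constraint 2 (V < W) on D(V)={2,3,4} D(W)={1,2,3,5}: W {1,2,3,5}->{3,5}
Constraint 3 (V + X = W) on D(V)={2,3,4} D(X)={1,3,4} D(W)={3,5}: V {2,3,4}->{2,4}; X {1,3,4}->{1,3}
So after all 3 constraints: D(W) = {3,5}

Answer: {3,5}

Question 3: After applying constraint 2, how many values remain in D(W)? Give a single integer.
Answer: 2

Derivation:
Constraint 1 (X < Z) on D(X)={1,3,4} D(Z)={1,2,3,4,5}: Z {1,2,3,4,5}->{2,3,4,5}
Constraint 2 (V < W) on D(V)={2,3,4} D(W)={1,2,3,5}: W {1,2,3,5}->{3,5}
So after constraint 2: D(W)={3,5}, size = 2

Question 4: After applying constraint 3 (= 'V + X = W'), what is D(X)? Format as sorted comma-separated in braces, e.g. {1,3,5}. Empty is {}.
Answer: {1,3}

Derivation:
Constraint 1 (X < Z) on D(X)={1,3,4} D(Z)={1,2,3,4,5}: Z {1,2,3,4,5}->{2,3,4,5}
Constraint 2 (V < W) on D(V)={2,3,4} D(W)={1,2,3,5}: W {1,2,3,5}->{3,5}
Constraint 3 (V + X = W) on D(V)={2,3,4} D(X)={1,3,4} D(W)={3,5}: V {2,3,4}->{2,4}; X {1,3,4}->{1,3}
So after constraint 3: D(X) = {1,3}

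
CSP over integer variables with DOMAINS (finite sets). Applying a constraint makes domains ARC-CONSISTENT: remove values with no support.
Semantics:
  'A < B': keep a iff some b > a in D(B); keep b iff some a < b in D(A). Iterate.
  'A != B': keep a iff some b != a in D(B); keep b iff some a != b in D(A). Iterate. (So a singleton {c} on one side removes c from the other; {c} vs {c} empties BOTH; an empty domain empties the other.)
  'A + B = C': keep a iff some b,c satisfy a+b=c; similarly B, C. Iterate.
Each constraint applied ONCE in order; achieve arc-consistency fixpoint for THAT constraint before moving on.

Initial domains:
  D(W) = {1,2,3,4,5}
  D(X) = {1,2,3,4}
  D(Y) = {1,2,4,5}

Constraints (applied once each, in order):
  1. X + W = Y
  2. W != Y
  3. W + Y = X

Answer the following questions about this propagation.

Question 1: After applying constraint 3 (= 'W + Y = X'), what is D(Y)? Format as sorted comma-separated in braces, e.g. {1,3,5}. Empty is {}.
Constraint 1 (X + W = Y) on D(X)={1,2,3,4} D(W)={1,2,3,4,5} D(Y)={1,2,4,5}: W {1,2,3,4,5}->{1,2,3,4}; Y {1,2,4,5}->{2,4,5}
Constraint 2 (W != Y) on D(W)={1,2,3,4} D(Y)={2,4,5}: no change
Constraint 3 (W + Y = X) on D(W)={1,2,3,4} D(Y)={2,4,5} D(X)={1,2,3,4}: W {1,2,3,4}->{1,2}; Y {2,4,5}->{2}; X {1,2,3,4}->{3,4}
So after constraint 3: D(Y) = {2}

Answer: {2}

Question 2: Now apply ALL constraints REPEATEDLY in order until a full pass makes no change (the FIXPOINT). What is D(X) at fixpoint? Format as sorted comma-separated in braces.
Answer: {}

Derivation:
pass 0 (initial): D(X)={1,2,3,4}
pass 1: W {1,2,3,4,5}->{1,2}; X {1,2,3,4}->{3,4}; Y {1,2,4,5}->{2}
pass 2: W {1,2}->{}; X {3,4}->{}; Y {2}->{}
pass 3: no change
Fixpoint after 3 passes: D(X) = {}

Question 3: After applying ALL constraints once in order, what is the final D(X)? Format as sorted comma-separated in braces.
Answer: {3,4}

Derivation:
Constraint 1 (X + W = Y) on D(X)={1,2,3,4} D(W)={1,2,3,4,5} D(Y)={1,2,4,5}: W {1,2,3,4,5}->{1,2,3,4}; Y {1,2,4,5}->{2,4,5}
Constraint 2 (W != Y) on D(W)={1,2,3,4} D(Y)={2,4,5}: no change
Constraint 3 (W + Y = X) on D(W)={1,2,3,4} D(Y)={2,4,5} D(X)={1,2,3,4}: W {1,2,3,4}->{1,2}; Y {2,4,5}->{2}; X {1,2,3,4}->{3,4}
So after all 3 constraints: D(X) = {3,4}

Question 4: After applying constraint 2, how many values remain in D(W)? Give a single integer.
Answer: 4

Derivation:
Constraint 1 (X + W = Y) on D(X)={1,2,3,4} D(W)={1,2,3,4,5} D(Y)={1,2,4,5}: W {1,2,3,4,5}->{1,2,3,4}; Y {1,2,4,5}->{2,4,5}
Constraint 2 (W != Y) on D(W)={1,2,3,4} D(Y)={2,4,5}: no change
So after constraint 2: D(W)={1,2,3,4}, size = 4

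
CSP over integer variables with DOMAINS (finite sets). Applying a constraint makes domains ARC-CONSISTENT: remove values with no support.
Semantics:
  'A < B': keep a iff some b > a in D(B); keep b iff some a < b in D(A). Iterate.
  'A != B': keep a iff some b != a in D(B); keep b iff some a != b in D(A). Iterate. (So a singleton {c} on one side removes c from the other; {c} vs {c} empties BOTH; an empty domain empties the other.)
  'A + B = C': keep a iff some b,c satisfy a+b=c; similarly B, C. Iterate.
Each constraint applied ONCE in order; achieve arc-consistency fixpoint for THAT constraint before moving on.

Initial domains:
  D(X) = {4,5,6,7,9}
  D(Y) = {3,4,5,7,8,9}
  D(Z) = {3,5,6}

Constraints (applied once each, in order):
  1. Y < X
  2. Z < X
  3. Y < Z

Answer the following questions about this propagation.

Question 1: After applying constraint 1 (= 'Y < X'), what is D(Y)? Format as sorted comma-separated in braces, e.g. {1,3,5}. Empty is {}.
Answer: {3,4,5,7,8}

Derivation:
Constraint 1 (Y < X) on D(Y)={3,4,5,7,8,9} D(X)={4,5,6,7,9}: Y {3,4,5,7,8,9}->{3,4,5,7,8}
So after constraint 1: D(Y) = {3,4,5,7,8}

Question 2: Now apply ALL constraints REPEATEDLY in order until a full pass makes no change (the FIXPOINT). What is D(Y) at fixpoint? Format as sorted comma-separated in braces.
Answer: {3,4,5}

Derivation:
pass 0 (initial): D(Y)={3,4,5,7,8,9}
pass 1: Y {3,4,5,7,8,9}->{3,4,5}; Z {3,5,6}->{5,6}
pass 2: X {4,5,6,7,9}->{6,7,9}
pass 3: no change
Fixpoint after 3 passes: D(Y) = {3,4,5}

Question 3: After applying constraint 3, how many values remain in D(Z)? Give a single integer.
Answer: 2

Derivation:
Constraint 1 (Y < X) on D(Y)={3,4,5,7,8,9} D(X)={4,5,6,7,9}: Y {3,4,5,7,8,9}->{3,4,5,7,8}
Constraint 2 (Z < X) on D(Z)={3,5,6} D(X)={4,5,6,7,9}: no change
Constraint 3 (Y < Z) on D(Y)={3,4,5,7,8} D(Z)={3,5,6}: Y {3,4,5,7,8}->{3,4,5}; Z {3,5,6}->{5,6}
So after constraint 3: D(Z)={5,6}, size = 2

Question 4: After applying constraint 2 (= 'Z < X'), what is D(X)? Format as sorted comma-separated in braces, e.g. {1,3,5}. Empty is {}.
Constraint 1 (Y < X) on D(Y)={3,4,5,7,8,9} D(X)={4,5,6,7,9}: Y {3,4,5,7,8,9}->{3,4,5,7,8}
Constraint 2 (Z < X) on D(Z)={3,5,6} D(X)={4,5,6,7,9}: no change
So after constraint 2: D(X) = {4,5,6,7,9}

Answer: {4,5,6,7,9}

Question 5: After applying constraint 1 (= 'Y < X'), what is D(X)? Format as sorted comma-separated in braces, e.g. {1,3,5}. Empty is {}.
Constraint 1 (Y < X) on D(Y)={3,4,5,7,8,9} D(X)={4,5,6,7,9}: Y {3,4,5,7,8,9}->{3,4,5,7,8}
So after constraint 1: D(X) = {4,5,6,7,9}

Answer: {4,5,6,7,9}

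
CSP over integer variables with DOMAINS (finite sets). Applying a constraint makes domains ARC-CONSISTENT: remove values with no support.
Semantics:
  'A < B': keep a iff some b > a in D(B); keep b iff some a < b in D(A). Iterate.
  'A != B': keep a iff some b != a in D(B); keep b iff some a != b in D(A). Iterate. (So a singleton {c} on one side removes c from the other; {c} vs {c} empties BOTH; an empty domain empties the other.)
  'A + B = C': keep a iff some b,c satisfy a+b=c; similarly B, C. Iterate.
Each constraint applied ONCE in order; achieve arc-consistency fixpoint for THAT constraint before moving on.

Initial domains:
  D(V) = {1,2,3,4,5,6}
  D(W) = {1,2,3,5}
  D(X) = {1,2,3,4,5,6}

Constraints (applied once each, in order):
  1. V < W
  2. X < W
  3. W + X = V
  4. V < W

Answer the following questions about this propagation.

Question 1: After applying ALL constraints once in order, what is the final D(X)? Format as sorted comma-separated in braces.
Answer: {1,2}

Derivation:
Constraint 1 (V < W) on D(V)={1,2,3,4,5,6} D(W)={1,2,3,5}: V {1,2,3,4,5,6}->{1,2,3,4}; W {1,2,3,5}->{2,3,5}
Constraint 2 (X < W) on D(X)={1,2,3,4,5,6} D(W)={2,3,5}: X {1,2,3,4,5,6}->{1,2,3,4}
Constraint 3 (W + X = V) on D(W)={2,3,5} D(X)={1,2,3,4} D(V)={1,2,3,4}: W {2,3,5}->{2,3}; X {1,2,3,4}->{1,2}; V {1,2,3,4}->{3,4}
Constraint 4 (V < W) on D(V)={3,4} D(W)={2,3}: V {3,4}->{}; W {2,3}->{}
So after all 4 constraints: D(X) = {1,2}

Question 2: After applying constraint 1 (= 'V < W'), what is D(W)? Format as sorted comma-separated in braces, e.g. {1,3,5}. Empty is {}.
Answer: {2,3,5}

Derivation:
Constraint 1 (V < W) on D(V)={1,2,3,4,5,6} D(W)={1,2,3,5}: V {1,2,3,4,5,6}->{1,2,3,4}; W {1,2,3,5}->{2,3,5}
So after constraint 1: D(W) = {2,3,5}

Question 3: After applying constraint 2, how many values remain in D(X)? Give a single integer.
Constraint 1 (V < W) on D(V)={1,2,3,4,5,6} D(W)={1,2,3,5}: V {1,2,3,4,5,6}->{1,2,3,4}; W {1,2,3,5}->{2,3,5}
Constraint 2 (X < W) on D(X)={1,2,3,4,5,6} D(W)={2,3,5}: X {1,2,3,4,5,6}->{1,2,3,4}
So after constraint 2: D(X)={1,2,3,4}, size = 4

Answer: 4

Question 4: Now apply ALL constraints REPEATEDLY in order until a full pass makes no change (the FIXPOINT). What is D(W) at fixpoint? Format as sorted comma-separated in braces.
pass 0 (initial): D(W)={1,2,3,5}
pass 1: V {1,2,3,4,5,6}->{}; W {1,2,3,5}->{}; X {1,2,3,4,5,6}->{1,2}
pass 2: X {1,2}->{}
pass 3: no change
Fixpoint after 3 passes: D(W) = {}

Answer: {}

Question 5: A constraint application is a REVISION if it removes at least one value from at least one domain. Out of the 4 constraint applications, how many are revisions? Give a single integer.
Answer: 4

Derivation:
Constraint 1 (V < W) on D(V)={1,2,3,4,5,6} D(W)={1,2,3,5}: V {1,2,3,4,5,6}->{1,2,3,4}; W {1,2,3,5}->{2,3,5} => REVISION
Constraint 2 (X < W) on D(X)={1,2,3,4,5,6} D(W)={2,3,5}: X {1,2,3,4,5,6}->{1,2,3,4} => REVISION
Constraint 3 (W + X = V) on D(W)={2,3,5} D(X)={1,2,3,4} D(V)={1,2,3,4}: W {2,3,5}->{2,3}; X {1,2,3,4}->{1,2}; V {1,2,3,4}->{3,4} => REVISION
Constraint 4 (V < W) on D(V)={3,4} D(W)={2,3}: V {3,4}->{}; W {2,3}->{} => REVISION
Total revisions = 4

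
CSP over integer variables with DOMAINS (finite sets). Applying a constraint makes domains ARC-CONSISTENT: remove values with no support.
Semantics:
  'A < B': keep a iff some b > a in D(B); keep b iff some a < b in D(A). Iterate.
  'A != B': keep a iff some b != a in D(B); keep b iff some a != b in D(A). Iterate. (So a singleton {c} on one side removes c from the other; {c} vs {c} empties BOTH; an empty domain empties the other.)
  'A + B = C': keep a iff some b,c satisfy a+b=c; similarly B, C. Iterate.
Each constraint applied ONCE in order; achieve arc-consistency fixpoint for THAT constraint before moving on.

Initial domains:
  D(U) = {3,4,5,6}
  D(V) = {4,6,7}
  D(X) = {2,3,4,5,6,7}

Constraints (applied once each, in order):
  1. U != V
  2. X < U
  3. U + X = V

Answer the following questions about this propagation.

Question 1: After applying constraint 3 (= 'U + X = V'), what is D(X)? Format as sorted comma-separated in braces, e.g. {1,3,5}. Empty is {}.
Answer: {2,3,4}

Derivation:
Constraint 1 (U != V) on D(U)={3,4,5,6} D(V)={4,6,7}: no change
Constraint 2 (X < U) on D(X)={2,3,4,5,6,7} D(U)={3,4,5,6}: X {2,3,4,5,6,7}->{2,3,4,5}
Constraint 3 (U + X = V) on D(U)={3,4,5,6} D(X)={2,3,4,5} D(V)={4,6,7}: U {3,4,5,6}->{3,4,5}; X {2,3,4,5}->{2,3,4}; V {4,6,7}->{6,7}
So after constraint 3: D(X) = {2,3,4}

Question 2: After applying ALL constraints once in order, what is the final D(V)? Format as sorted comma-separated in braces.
Constraint 1 (U != V) on D(U)={3,4,5,6} D(V)={4,6,7}: no change
Constraint 2 (X < U) on D(X)={2,3,4,5,6,7} D(U)={3,4,5,6}: X {2,3,4,5,6,7}->{2,3,4,5}
Constraint 3 (U + X = V) on D(U)={3,4,5,6} D(X)={2,3,4,5} D(V)={4,6,7}: U {3,4,5,6}->{3,4,5}; X {2,3,4,5}->{2,3,4}; V {4,6,7}->{6,7}
So after all 3 constraints: D(V) = {6,7}

Answer: {6,7}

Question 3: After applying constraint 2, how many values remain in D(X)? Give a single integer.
Answer: 4

Derivation:
Constraint 1 (U != V) on D(U)={3,4,5,6} D(V)={4,6,7}: no change
Constraint 2 (X < U) on D(X)={2,3,4,5,6,7} D(U)={3,4,5,6}: X {2,3,4,5,6,7}->{2,3,4,5}
So after constraint 2: D(X)={2,3,4,5}, size = 4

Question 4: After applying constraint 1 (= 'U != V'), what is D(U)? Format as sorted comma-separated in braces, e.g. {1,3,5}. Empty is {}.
Answer: {3,4,5,6}

Derivation:
Constraint 1 (U != V) on D(U)={3,4,5,6} D(V)={4,6,7}: no change
So after constraint 1: D(U) = {3,4,5,6}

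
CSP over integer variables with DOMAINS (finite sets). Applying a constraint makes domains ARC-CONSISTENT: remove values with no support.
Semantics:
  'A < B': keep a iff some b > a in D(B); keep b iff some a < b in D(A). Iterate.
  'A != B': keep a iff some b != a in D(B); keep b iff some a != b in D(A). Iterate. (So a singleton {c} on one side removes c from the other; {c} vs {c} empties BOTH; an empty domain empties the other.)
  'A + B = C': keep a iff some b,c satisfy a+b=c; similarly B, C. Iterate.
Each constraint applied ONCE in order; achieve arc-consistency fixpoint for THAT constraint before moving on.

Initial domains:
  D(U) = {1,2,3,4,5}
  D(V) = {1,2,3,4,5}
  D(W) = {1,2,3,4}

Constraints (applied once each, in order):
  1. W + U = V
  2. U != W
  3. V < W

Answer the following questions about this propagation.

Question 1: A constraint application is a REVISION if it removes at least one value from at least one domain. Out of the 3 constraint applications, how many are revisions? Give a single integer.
Answer: 2

Derivation:
Constraint 1 (W + U = V) on D(W)={1,2,3,4} D(U)={1,2,3,4,5} D(V)={1,2,3,4,5}: U {1,2,3,4,5}->{1,2,3,4}; V {1,2,3,4,5}->{2,3,4,5} => REVISION
Constraint 2 (U != W) on D(U)={1,2,3,4} D(W)={1,2,3,4}: no change => not a revision
Constraint 3 (V < W) on D(V)={2,3,4,5} D(W)={1,2,3,4}: V {2,3,4,5}->{2,3}; W {1,2,3,4}->{3,4} => REVISION
Total revisions = 2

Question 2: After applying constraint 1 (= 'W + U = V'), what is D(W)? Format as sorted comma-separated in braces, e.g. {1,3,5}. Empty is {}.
Answer: {1,2,3,4}

Derivation:
Constraint 1 (W + U = V) on D(W)={1,2,3,4} D(U)={1,2,3,4,5} D(V)={1,2,3,4,5}: U {1,2,3,4,5}->{1,2,3,4}; V {1,2,3,4,5}->{2,3,4,5}
So after constraint 1: D(W) = {1,2,3,4}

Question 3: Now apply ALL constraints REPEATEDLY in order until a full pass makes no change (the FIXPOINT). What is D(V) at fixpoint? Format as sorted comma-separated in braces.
pass 0 (initial): D(V)={1,2,3,4,5}
pass 1: U {1,2,3,4,5}->{1,2,3,4}; V {1,2,3,4,5}->{2,3}; W {1,2,3,4}->{3,4}
pass 2: U {1,2,3,4}->{}; V {2,3}->{}; W {3,4}->{}
pass 3: no change
Fixpoint after 3 passes: D(V) = {}

Answer: {}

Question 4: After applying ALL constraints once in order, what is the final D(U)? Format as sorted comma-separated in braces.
Constraint 1 (W + U = V) on D(W)={1,2,3,4} D(U)={1,2,3,4,5} D(V)={1,2,3,4,5}: U {1,2,3,4,5}->{1,2,3,4}; V {1,2,3,4,5}->{2,3,4,5}
Constraint 2 (U != W) on D(U)={1,2,3,4} D(W)={1,2,3,4}: no change
Constraint 3 (V < W) on D(V)={2,3,4,5} D(W)={1,2,3,4}: V {2,3,4,5}->{2,3}; W {1,2,3,4}->{3,4}
So after all 3 constraints: D(U) = {1,2,3,4}

Answer: {1,2,3,4}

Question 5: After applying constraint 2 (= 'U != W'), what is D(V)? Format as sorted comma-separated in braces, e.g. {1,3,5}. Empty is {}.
Constraint 1 (W + U = V) on D(W)={1,2,3,4} D(U)={1,2,3,4,5} D(V)={1,2,3,4,5}: U {1,2,3,4,5}->{1,2,3,4}; V {1,2,3,4,5}->{2,3,4,5}
Constraint 2 (U != W) on D(U)={1,2,3,4} D(W)={1,2,3,4}: no change
So after constraint 2: D(V) = {2,3,4,5}

Answer: {2,3,4,5}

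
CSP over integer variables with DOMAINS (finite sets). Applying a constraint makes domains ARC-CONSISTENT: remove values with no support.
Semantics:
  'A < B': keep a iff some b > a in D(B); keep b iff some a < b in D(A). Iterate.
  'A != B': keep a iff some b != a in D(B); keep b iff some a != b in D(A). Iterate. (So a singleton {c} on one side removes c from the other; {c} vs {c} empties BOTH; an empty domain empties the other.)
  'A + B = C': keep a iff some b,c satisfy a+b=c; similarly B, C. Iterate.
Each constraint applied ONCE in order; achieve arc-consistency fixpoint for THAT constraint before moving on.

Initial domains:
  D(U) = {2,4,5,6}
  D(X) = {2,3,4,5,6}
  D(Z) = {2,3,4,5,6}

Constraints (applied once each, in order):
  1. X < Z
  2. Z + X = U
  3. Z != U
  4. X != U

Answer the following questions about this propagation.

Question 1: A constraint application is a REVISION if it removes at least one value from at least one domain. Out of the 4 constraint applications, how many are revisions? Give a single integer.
Constraint 1 (X < Z) on D(X)={2,3,4,5,6} D(Z)={2,3,4,5,6}: X {2,3,4,5,6}->{2,3,4,5}; Z {2,3,4,5,6}->{3,4,5,6} => REVISION
Constraint 2 (Z + X = U) on D(Z)={3,4,5,6} D(X)={2,3,4,5} D(U)={2,4,5,6}: Z {3,4,5,6}->{3,4}; X {2,3,4,5}->{2,3}; U {2,4,5,6}->{5,6} => REVISION
Constraint 3 (Z != U) on D(Z)={3,4} D(U)={5,6}: no change => not a revision
Constraint 4 (X != U) on D(X)={2,3} D(U)={5,6}: no change => not a revision
Total revisions = 2

Answer: 2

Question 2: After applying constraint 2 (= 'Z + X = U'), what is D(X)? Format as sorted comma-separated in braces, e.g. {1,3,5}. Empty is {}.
Answer: {2,3}

Derivation:
Constraint 1 (X < Z) on D(X)={2,3,4,5,6} D(Z)={2,3,4,5,6}: X {2,3,4,5,6}->{2,3,4,5}; Z {2,3,4,5,6}->{3,4,5,6}
Constraint 2 (Z + X = U) on D(Z)={3,4,5,6} D(X)={2,3,4,5} D(U)={2,4,5,6}: Z {3,4,5,6}->{3,4}; X {2,3,4,5}->{2,3}; U {2,4,5,6}->{5,6}
So after constraint 2: D(X) = {2,3}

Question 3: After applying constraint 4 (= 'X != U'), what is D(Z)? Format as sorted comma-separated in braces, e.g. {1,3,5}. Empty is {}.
Constraint 1 (X < Z) on D(X)={2,3,4,5,6} D(Z)={2,3,4,5,6}: X {2,3,4,5,6}->{2,3,4,5}; Z {2,3,4,5,6}->{3,4,5,6}
Constraint 2 (Z + X = U) on D(Z)={3,4,5,6} D(X)={2,3,4,5} D(U)={2,4,5,6}: Z {3,4,5,6}->{3,4}; X {2,3,4,5}->{2,3}; U {2,4,5,6}->{5,6}
Constraint 3 (Z != U) on D(Z)={3,4} D(U)={5,6}: no change
Constraint 4 (X != U) on D(X)={2,3} D(U)={5,6}: no change
So after constraint 4: D(Z) = {3,4}

Answer: {3,4}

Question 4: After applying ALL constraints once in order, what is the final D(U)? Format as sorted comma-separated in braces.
Constraint 1 (X < Z) on D(X)={2,3,4,5,6} D(Z)={2,3,4,5,6}: X {2,3,4,5,6}->{2,3,4,5}; Z {2,3,4,5,6}->{3,4,5,6}
Constraint 2 (Z + X = U) on D(Z)={3,4,5,6} D(X)={2,3,4,5} D(U)={2,4,5,6}: Z {3,4,5,6}->{3,4}; X {2,3,4,5}->{2,3}; U {2,4,5,6}->{5,6}
Constraint 3 (Z != U) on D(Z)={3,4} D(U)={5,6}: no change
Constraint 4 (X != U) on D(X)={2,3} D(U)={5,6}: no change
So after all 4 constraints: D(U) = {5,6}

Answer: {5,6}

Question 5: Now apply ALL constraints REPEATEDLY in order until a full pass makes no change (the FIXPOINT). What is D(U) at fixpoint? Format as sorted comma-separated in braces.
Answer: {5,6}

Derivation:
pass 0 (initial): D(U)={2,4,5,6}
pass 1: U {2,4,5,6}->{5,6}; X {2,3,4,5,6}->{2,3}; Z {2,3,4,5,6}->{3,4}
pass 2: no change
Fixpoint after 2 passes: D(U) = {5,6}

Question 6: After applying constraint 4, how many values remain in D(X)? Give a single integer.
Answer: 2

Derivation:
Constraint 1 (X < Z) on D(X)={2,3,4,5,6} D(Z)={2,3,4,5,6}: X {2,3,4,5,6}->{2,3,4,5}; Z {2,3,4,5,6}->{3,4,5,6}
Constraint 2 (Z + X = U) on D(Z)={3,4,5,6} D(X)={2,3,4,5} D(U)={2,4,5,6}: Z {3,4,5,6}->{3,4}; X {2,3,4,5}->{2,3}; U {2,4,5,6}->{5,6}
Constraint 3 (Z != U) on D(Z)={3,4} D(U)={5,6}: no change
Constraint 4 (X != U) on D(X)={2,3} D(U)={5,6}: no change
So after constraint 4: D(X)={2,3}, size = 2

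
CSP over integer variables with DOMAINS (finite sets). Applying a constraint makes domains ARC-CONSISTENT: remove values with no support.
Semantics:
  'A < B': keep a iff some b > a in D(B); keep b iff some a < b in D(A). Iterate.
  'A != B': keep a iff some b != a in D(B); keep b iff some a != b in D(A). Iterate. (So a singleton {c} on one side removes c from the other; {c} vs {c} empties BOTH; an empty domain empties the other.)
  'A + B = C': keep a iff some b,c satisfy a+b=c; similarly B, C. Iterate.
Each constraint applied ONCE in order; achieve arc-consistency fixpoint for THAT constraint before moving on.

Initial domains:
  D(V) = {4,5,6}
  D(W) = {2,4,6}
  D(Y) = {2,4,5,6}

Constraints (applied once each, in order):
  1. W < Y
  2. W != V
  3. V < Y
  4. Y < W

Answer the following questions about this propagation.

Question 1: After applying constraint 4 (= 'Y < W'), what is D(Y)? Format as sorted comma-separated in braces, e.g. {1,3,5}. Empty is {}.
Answer: {}

Derivation:
Constraint 1 (W < Y) on D(W)={2,4,6} D(Y)={2,4,5,6}: W {2,4,6}->{2,4}; Y {2,4,5,6}->{4,5,6}
Constraint 2 (W != V) on D(W)={2,4} D(V)={4,5,6}: no change
Constraint 3 (V < Y) on D(V)={4,5,6} D(Y)={4,5,6}: V {4,5,6}->{4,5}; Y {4,5,6}->{5,6}
Constraint 4 (Y < W) on D(Y)={5,6} D(W)={2,4}: Y {5,6}->{}; W {2,4}->{}
So after constraint 4: D(Y) = {}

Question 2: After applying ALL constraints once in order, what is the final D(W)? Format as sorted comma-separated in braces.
Constraint 1 (W < Y) on D(W)={2,4,6} D(Y)={2,4,5,6}: W {2,4,6}->{2,4}; Y {2,4,5,6}->{4,5,6}
Constraint 2 (W != V) on D(W)={2,4} D(V)={4,5,6}: no change
Constraint 3 (V < Y) on D(V)={4,5,6} D(Y)={4,5,6}: V {4,5,6}->{4,5}; Y {4,5,6}->{5,6}
Constraint 4 (Y < W) on D(Y)={5,6} D(W)={2,4}: Y {5,6}->{}; W {2,4}->{}
So after all 4 constraints: D(W) = {}

Answer: {}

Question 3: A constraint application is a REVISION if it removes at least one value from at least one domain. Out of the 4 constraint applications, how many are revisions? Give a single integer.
Answer: 3

Derivation:
Constraint 1 (W < Y) on D(W)={2,4,6} D(Y)={2,4,5,6}: W {2,4,6}->{2,4}; Y {2,4,5,6}->{4,5,6} => REVISION
Constraint 2 (W != V) on D(W)={2,4} D(V)={4,5,6}: no change => not a revision
Constraint 3 (V < Y) on D(V)={4,5,6} D(Y)={4,5,6}: V {4,5,6}->{4,5}; Y {4,5,6}->{5,6} => REVISION
Constraint 4 (Y < W) on D(Y)={5,6} D(W)={2,4}: Y {5,6}->{}; W {2,4}->{} => REVISION
Total revisions = 3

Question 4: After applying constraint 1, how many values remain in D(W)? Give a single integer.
Answer: 2

Derivation:
Constraint 1 (W < Y) on D(W)={2,4,6} D(Y)={2,4,5,6}: W {2,4,6}->{2,4}; Y {2,4,5,6}->{4,5,6}
So after constraint 1: D(W)={2,4}, size = 2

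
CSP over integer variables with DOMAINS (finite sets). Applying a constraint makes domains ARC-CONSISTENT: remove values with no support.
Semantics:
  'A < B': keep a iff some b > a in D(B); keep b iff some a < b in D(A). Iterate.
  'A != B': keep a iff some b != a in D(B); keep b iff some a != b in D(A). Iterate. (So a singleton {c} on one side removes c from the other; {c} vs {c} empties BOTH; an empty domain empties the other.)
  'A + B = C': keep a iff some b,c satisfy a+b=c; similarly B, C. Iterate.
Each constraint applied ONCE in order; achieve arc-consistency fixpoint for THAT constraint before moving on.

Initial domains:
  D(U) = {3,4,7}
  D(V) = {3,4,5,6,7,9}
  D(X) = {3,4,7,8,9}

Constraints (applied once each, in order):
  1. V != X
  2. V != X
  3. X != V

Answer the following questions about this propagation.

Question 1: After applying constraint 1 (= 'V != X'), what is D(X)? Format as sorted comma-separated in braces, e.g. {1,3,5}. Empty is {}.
Answer: {3,4,7,8,9}

Derivation:
Constraint 1 (V != X) on D(V)={3,4,5,6,7,9} D(X)={3,4,7,8,9}: no change
So after constraint 1: D(X) = {3,4,7,8,9}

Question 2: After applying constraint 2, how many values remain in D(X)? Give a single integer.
Constraint 1 (V != X) on D(V)={3,4,5,6,7,9} D(X)={3,4,7,8,9}: no change
Constraint 2 (V != X) on D(V)={3,4,5,6,7,9} D(X)={3,4,7,8,9}: no change
So after constraint 2: D(X)={3,4,7,8,9}, size = 5

Answer: 5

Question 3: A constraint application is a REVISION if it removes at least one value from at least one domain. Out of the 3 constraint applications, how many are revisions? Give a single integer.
Answer: 0

Derivation:
Constraint 1 (V != X) on D(V)={3,4,5,6,7,9} D(X)={3,4,7,8,9}: no change => not a revision
Constraint 2 (V != X) on D(V)={3,4,5,6,7,9} D(X)={3,4,7,8,9}: no change => not a revision
Constraint 3 (X != V) on D(X)={3,4,7,8,9} D(V)={3,4,5,6,7,9}: no change => not a revision
Total revisions = 0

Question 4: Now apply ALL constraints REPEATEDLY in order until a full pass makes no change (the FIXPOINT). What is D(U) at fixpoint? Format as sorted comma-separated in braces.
pass 0 (initial): D(U)={3,4,7}
pass 1: no change
Fixpoint after 1 passes: D(U) = {3,4,7}

Answer: {3,4,7}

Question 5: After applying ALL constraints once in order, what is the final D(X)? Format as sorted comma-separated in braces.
Answer: {3,4,7,8,9}

Derivation:
Constraint 1 (V != X) on D(V)={3,4,5,6,7,9} D(X)={3,4,7,8,9}: no change
Constraint 2 (V != X) on D(V)={3,4,5,6,7,9} D(X)={3,4,7,8,9}: no change
Constraint 3 (X != V) on D(X)={3,4,7,8,9} D(V)={3,4,5,6,7,9}: no change
So after all 3 constraints: D(X) = {3,4,7,8,9}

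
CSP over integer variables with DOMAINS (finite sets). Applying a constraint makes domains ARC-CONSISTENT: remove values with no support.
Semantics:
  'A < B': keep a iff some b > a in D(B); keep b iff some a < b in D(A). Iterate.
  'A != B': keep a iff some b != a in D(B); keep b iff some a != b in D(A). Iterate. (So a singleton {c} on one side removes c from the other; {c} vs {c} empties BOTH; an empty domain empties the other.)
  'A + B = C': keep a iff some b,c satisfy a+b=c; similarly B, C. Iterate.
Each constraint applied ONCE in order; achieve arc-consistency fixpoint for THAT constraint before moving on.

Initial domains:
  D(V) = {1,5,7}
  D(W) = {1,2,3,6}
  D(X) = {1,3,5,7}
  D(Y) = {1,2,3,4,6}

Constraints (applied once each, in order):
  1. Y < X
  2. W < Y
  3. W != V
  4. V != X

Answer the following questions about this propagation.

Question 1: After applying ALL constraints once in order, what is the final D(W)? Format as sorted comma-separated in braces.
Constraint 1 (Y < X) on D(Y)={1,2,3,4,6} D(X)={1,3,5,7}: X {1,3,5,7}->{3,5,7}
Constraint 2 (W < Y) on D(W)={1,2,3,6} D(Y)={1,2,3,4,6}: W {1,2,3,6}->{1,2,3}; Y {1,2,3,4,6}->{2,3,4,6}
Constraint 3 (W != V) on D(W)={1,2,3} D(V)={1,5,7}: no change
Constraint 4 (V != X) on D(V)={1,5,7} D(X)={3,5,7}: no change
So after all 4 constraints: D(W) = {1,2,3}

Answer: {1,2,3}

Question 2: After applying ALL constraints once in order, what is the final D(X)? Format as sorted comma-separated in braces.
Answer: {3,5,7}

Derivation:
Constraint 1 (Y < X) on D(Y)={1,2,3,4,6} D(X)={1,3,5,7}: X {1,3,5,7}->{3,5,7}
Constraint 2 (W < Y) on D(W)={1,2,3,6} D(Y)={1,2,3,4,6}: W {1,2,3,6}->{1,2,3}; Y {1,2,3,4,6}->{2,3,4,6}
Constraint 3 (W != V) on D(W)={1,2,3} D(V)={1,5,7}: no change
Constraint 4 (V != X) on D(V)={1,5,7} D(X)={3,5,7}: no change
So after all 4 constraints: D(X) = {3,5,7}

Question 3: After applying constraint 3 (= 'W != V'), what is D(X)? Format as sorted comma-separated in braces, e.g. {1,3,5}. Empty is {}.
Constraint 1 (Y < X) on D(Y)={1,2,3,4,6} D(X)={1,3,5,7}: X {1,3,5,7}->{3,5,7}
Constraint 2 (W < Y) on D(W)={1,2,3,6} D(Y)={1,2,3,4,6}: W {1,2,3,6}->{1,2,3}; Y {1,2,3,4,6}->{2,3,4,6}
Constraint 3 (W != V) on D(W)={1,2,3} D(V)={1,5,7}: no change
So after constraint 3: D(X) = {3,5,7}

Answer: {3,5,7}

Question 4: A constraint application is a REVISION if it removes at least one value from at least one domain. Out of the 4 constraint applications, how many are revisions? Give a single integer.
Answer: 2

Derivation:
Constraint 1 (Y < X) on D(Y)={1,2,3,4,6} D(X)={1,3,5,7}: X {1,3,5,7}->{3,5,7} => REVISION
Constraint 2 (W < Y) on D(W)={1,2,3,6} D(Y)={1,2,3,4,6}: W {1,2,3,6}->{1,2,3}; Y {1,2,3,4,6}->{2,3,4,6} => REVISION
Constraint 3 (W != V) on D(W)={1,2,3} D(V)={1,5,7}: no change => not a revision
Constraint 4 (V != X) on D(V)={1,5,7} D(X)={3,5,7}: no change => not a revision
Total revisions = 2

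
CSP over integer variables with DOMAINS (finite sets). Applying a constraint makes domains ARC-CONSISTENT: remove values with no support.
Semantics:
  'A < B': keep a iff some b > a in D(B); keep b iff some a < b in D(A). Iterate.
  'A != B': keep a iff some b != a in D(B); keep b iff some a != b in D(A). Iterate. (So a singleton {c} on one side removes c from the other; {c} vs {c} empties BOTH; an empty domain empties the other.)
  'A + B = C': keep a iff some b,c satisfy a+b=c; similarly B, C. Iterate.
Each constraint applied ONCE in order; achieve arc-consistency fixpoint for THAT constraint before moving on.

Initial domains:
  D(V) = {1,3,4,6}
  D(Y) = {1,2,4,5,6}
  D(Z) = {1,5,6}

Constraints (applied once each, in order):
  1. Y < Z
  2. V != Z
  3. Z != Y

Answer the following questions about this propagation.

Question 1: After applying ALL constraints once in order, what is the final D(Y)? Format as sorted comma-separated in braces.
Answer: {1,2,4,5}

Derivation:
Constraint 1 (Y < Z) on D(Y)={1,2,4,5,6} D(Z)={1,5,6}: Y {1,2,4,5,6}->{1,2,4,5}; Z {1,5,6}->{5,6}
Constraint 2 (V != Z) on D(V)={1,3,4,6} D(Z)={5,6}: no change
Constraint 3 (Z != Y) on D(Z)={5,6} D(Y)={1,2,4,5}: no change
So after all 3 constraints: D(Y) = {1,2,4,5}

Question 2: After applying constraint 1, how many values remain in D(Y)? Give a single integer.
Constraint 1 (Y < Z) on D(Y)={1,2,4,5,6} D(Z)={1,5,6}: Y {1,2,4,5,6}->{1,2,4,5}; Z {1,5,6}->{5,6}
So after constraint 1: D(Y)={1,2,4,5}, size = 4

Answer: 4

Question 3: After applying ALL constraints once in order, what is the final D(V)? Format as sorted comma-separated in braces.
Constraint 1 (Y < Z) on D(Y)={1,2,4,5,6} D(Z)={1,5,6}: Y {1,2,4,5,6}->{1,2,4,5}; Z {1,5,6}->{5,6}
Constraint 2 (V != Z) on D(V)={1,3,4,6} D(Z)={5,6}: no change
Constraint 3 (Z != Y) on D(Z)={5,6} D(Y)={1,2,4,5}: no change
So after all 3 constraints: D(V) = {1,3,4,6}

Answer: {1,3,4,6}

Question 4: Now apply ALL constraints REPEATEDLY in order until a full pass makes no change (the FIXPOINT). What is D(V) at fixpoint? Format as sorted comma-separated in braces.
Answer: {1,3,4,6}

Derivation:
pass 0 (initial): D(V)={1,3,4,6}
pass 1: Y {1,2,4,5,6}->{1,2,4,5}; Z {1,5,6}->{5,6}
pass 2: no change
Fixpoint after 2 passes: D(V) = {1,3,4,6}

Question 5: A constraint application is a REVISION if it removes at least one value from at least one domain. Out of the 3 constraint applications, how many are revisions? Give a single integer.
Constraint 1 (Y < Z) on D(Y)={1,2,4,5,6} D(Z)={1,5,6}: Y {1,2,4,5,6}->{1,2,4,5}; Z {1,5,6}->{5,6} => REVISION
Constraint 2 (V != Z) on D(V)={1,3,4,6} D(Z)={5,6}: no change => not a revision
Constraint 3 (Z != Y) on D(Z)={5,6} D(Y)={1,2,4,5}: no change => not a revision
Total revisions = 1

Answer: 1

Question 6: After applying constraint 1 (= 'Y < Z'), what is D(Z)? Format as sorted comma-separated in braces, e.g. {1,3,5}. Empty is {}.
Answer: {5,6}

Derivation:
Constraint 1 (Y < Z) on D(Y)={1,2,4,5,6} D(Z)={1,5,6}: Y {1,2,4,5,6}->{1,2,4,5}; Z {1,5,6}->{5,6}
So after constraint 1: D(Z) = {5,6}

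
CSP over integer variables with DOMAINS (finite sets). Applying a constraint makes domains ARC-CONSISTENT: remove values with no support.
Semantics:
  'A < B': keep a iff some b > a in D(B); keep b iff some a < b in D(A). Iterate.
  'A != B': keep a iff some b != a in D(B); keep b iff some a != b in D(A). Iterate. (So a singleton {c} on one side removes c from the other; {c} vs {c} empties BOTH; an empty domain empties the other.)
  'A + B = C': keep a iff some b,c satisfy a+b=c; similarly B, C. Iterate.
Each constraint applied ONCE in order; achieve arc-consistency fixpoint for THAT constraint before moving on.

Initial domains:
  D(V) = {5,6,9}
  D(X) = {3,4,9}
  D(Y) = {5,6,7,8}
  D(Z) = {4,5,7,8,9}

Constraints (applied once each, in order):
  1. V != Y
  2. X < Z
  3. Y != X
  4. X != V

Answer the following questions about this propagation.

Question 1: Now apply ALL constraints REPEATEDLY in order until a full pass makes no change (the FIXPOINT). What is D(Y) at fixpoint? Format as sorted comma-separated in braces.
pass 0 (initial): D(Y)={5,6,7,8}
pass 1: X {3,4,9}->{3,4}
pass 2: no change
Fixpoint after 2 passes: D(Y) = {5,6,7,8}

Answer: {5,6,7,8}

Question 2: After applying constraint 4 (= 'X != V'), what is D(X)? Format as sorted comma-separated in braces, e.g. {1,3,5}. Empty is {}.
Answer: {3,4}

Derivation:
Constraint 1 (V != Y) on D(V)={5,6,9} D(Y)={5,6,7,8}: no change
Constraint 2 (X < Z) on D(X)={3,4,9} D(Z)={4,5,7,8,9}: X {3,4,9}->{3,4}
Constraint 3 (Y != X) on D(Y)={5,6,7,8} D(X)={3,4}: no change
Constraint 4 (X != V) on D(X)={3,4} D(V)={5,6,9}: no change
So after constraint 4: D(X) = {3,4}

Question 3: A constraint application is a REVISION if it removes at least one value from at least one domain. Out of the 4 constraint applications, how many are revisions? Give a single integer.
Answer: 1

Derivation:
Constraint 1 (V != Y) on D(V)={5,6,9} D(Y)={5,6,7,8}: no change => not a revision
Constraint 2 (X < Z) on D(X)={3,4,9} D(Z)={4,5,7,8,9}: X {3,4,9}->{3,4} => REVISION
Constraint 3 (Y != X) on D(Y)={5,6,7,8} D(X)={3,4}: no change => not a revision
Constraint 4 (X != V) on D(X)={3,4} D(V)={5,6,9}: no change => not a revision
Total revisions = 1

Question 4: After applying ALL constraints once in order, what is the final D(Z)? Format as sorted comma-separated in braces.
Answer: {4,5,7,8,9}

Derivation:
Constraint 1 (V != Y) on D(V)={5,6,9} D(Y)={5,6,7,8}: no change
Constraint 2 (X < Z) on D(X)={3,4,9} D(Z)={4,5,7,8,9}: X {3,4,9}->{3,4}
Constraint 3 (Y != X) on D(Y)={5,6,7,8} D(X)={3,4}: no change
Constraint 4 (X != V) on D(X)={3,4} D(V)={5,6,9}: no change
So after all 4 constraints: D(Z) = {4,5,7,8,9}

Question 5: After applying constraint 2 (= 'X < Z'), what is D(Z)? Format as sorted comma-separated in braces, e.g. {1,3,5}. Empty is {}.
Answer: {4,5,7,8,9}

Derivation:
Constraint 1 (V != Y) on D(V)={5,6,9} D(Y)={5,6,7,8}: no change
Constraint 2 (X < Z) on D(X)={3,4,9} D(Z)={4,5,7,8,9}: X {3,4,9}->{3,4}
So after constraint 2: D(Z) = {4,5,7,8,9}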